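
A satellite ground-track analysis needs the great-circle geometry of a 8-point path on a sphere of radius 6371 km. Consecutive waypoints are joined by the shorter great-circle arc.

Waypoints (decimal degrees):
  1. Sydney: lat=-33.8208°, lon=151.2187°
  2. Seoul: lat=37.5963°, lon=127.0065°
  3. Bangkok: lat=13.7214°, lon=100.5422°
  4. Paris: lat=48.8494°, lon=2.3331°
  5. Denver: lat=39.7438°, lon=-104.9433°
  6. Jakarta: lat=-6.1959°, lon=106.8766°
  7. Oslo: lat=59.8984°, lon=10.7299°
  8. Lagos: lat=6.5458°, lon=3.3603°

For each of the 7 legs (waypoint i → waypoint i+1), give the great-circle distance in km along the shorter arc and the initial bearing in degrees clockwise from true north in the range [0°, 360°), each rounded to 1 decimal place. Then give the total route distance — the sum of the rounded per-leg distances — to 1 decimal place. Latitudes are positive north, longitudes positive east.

Leg 1: dist=8326.7 km, bearing=340.3°
Leg 2: dist=3726.3 km, bearing=231.6°
Leg 3: dist=9450.4 km, bearing=319.2°
Leg 4: dist=7857.1 km, bearing=308.9°
Leg 5: dist=15115.2 km, bearing=311.1°
Leg 6: dist=10945.9 km, bearing=329.7°
Leg 7: dist=5965.2 km, bearing=189.1°
Total: 61386.8 km

Leg 1: φ1=-0.5902843, φ2=0.6561792, Δφ=1.2464635, Δλ=-0.4225826 rad; a=sin²(Δφ/2)+cosφ1·cosφ2·sin²(Δλ/2)=0.3696141203; c=2·atan2(√a, √(1-a))=1.306974791; dist=6371·c=8326.736 ≈ 8326.7 km; running total=8326.7 km
Leg 1 bearing: y=sinΔλ·cosφ2=-0.32494780, x=cosφ1·sinφ2-sinφ1·cosφ2·cosΔλ=0.90906931; θ=atan2(y, x)=-19.6695° <0 so +360° → 340.3305° ≈ 340.3°
Leg 2: φ1=0.6561792, φ2=0.2394836, Δφ=-0.4166956, Δλ=-0.4618892 rad; a=sin²(Δφ/2)+cosφ1·cosφ2·sin²(Δλ/2)=0.0831127685; c=2·atan2(√a, √(1-a))=0.584887029; dist=6371·c=3726.315 ≈ 3726.3 km; running total=12053.0 km
Leg 2 bearing: y=sinΔλ·cosφ2=-0.43292180, x=cosφ1·sinφ2-sinφ1·cosφ2·cosΔλ=-0.34263517; θ=atan2(y, x)=-128.3598° <0 so +360° → 231.6402° ≈ 231.6°
Leg 3: φ1=0.2394836, φ2=0.8525829, Δφ=0.6130993, Δλ=-1.7140722 rad; a=sin²(Δφ/2)+cosφ1·cosφ2·sin²(Δλ/2)=0.4563346527; c=2·atan2(√a, √(1-a))=1.483354243; dist=6371·c=9450.4499 ≈ 9450.4 km; running total=21503.4 km
Leg 3 bearing: y=sinΔλ·cosφ2=-0.65129792, x=cosφ1·sinφ2-sinφ1·cosφ2·cosΔλ=0.75378005; θ=atan2(y, x)=-40.8284° <0 so +360° → 319.1716° ≈ 319.2°
Leg 4: φ1=0.8525829, φ2=0.6936602, Δφ=-0.1589227, Δλ=-1.8723264 rad; a=sin²(Δφ/2)+cosφ1·cosφ2·sin²(Δλ/2)=0.3344206873; c=2·atan2(√a, √(1-a))=1.233265106; dist=6371·c=7857.132 ≈ 7857.1 km; running total=29360.5 km
Leg 4 bearing: y=sinΔλ·cosφ2=-0.73422022, x=cosφ1·sinφ2-sinφ1·cosφ2·cosΔλ=0.59266739; θ=atan2(y, x)=-51.0893° <0 so +360° → 308.9107° ≈ 308.9°
Leg 5: φ1=0.6936602, φ2=-0.1081389, Δφ=-0.8017990, Δλ=3.6969547 rad; a=sin²(Δφ/2)+cosφ1·cosφ2·sin²(Δλ/2)=0.8592695978; c=2·atan2(√a, √(1-a))=2.372495954; dist=6371·c=15115.172 ≈ 15115.2 km; running total=44475.7 km
Leg 5 bearing: y=sinΔλ·cosφ2=-0.52417111, x=cosφ1·sinφ2-sinφ1·cosφ2·cosΔλ=0.45710619; θ=atan2(y, x)=-48.9098° <0 so +360° → 311.0902° ≈ 311.1°
Leg 6: φ1=-0.1081389, φ2=1.0454243, Δφ=1.1535632, Δλ=-1.6780765 rad; a=sin²(Δφ/2)+cosφ1·cosφ2·sin²(Δλ/2)=0.5733803214; c=2·atan2(√a, √(1-a))=1.718088981; dist=6371·c=10945.945 ≈ 10945.9 km; running total=55421.6 km
Leg 6 bearing: y=sinΔλ·cosφ2=-0.49865157, x=cosφ1·sinφ2-sinφ1·cosφ2·cosΔλ=0.85428796; θ=atan2(y, x)=-30.2723° <0 so +360° → 329.7277° ≈ 329.7°
Leg 7: φ1=1.0454243, φ2=0.1142458, Δφ=-0.9311785, Δλ=-0.1286238 rad; a=sin²(Δφ/2)+cosφ1·cosφ2·sin²(Δλ/2)=0.2036135805; c=2·atan2(√a, √(1-a))=0.936298891; dist=6371·c=5965.160 ≈ 5965.2 km; running total=61386.8 km
Leg 7 bearing: y=sinΔλ·cosφ2=-0.12743324, x=cosφ1·sinφ2-sinφ1·cosφ2·cosΔλ=-0.79522395; θ=atan2(y, x)=-170.8959° <0 so +360° → 189.1041° ≈ 189.1°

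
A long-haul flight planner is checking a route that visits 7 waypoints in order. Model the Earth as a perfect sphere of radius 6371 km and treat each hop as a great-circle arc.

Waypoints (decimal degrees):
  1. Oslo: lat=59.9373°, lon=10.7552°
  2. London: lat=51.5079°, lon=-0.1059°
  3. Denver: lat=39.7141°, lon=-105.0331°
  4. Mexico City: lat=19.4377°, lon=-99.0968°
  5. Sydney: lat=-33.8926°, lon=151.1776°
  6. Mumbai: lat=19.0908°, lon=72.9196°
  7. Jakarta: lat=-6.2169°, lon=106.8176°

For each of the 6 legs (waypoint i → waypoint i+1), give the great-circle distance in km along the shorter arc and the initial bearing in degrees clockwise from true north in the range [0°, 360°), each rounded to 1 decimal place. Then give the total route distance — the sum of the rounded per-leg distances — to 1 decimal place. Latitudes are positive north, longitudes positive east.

Leg 1: dist=1155.0 km, bearing=220.6°
Leg 2: dist=7546.3 km, bearing=306.6°
Leg 3: dist=2325.1 km, bearing=164.1°
Leg 4: dist=12979.7 km, bearing=241.0°
Leg 5: dist=10152.5 km, bearing=292.3°
Leg 6: dist=4658.7 km, bearing=123.9°
Total: 38817.3 km

Leg 1: φ1=1.0461032, φ2=0.8989824, Δφ=-0.1471208, Δλ=-0.1895620 rad; a=sin²(Δφ/2)+cosφ1·cosφ2·sin²(Δλ/2)=0.0081939729; c=2·atan2(√a, √(1-a))=0.181289289; dist=6371·c=1154.994 ≈ 1155.0 km; running total=1155.0 km
Leg 1 bearing: y=sinΔλ·cosφ2=-0.11727930, x=cosφ1·sinφ2-sinφ1·cosφ2·cosΔλ=-0.13694120; θ=atan2(y, x)=-139.4226° <0 so +360° → 220.5774° ≈ 220.6°
Leg 2: φ1=0.8989824, φ2=0.6931418, Δφ=-0.2058406, Δλ=-1.8313251 rad; a=sin²(Δφ/2)+cosφ1·cosφ2·sin²(Δλ/2)=0.3116110886; c=2·atan2(√a, √(1-a))=1.184481034; dist=6371·c=7546.329 ≈ 7546.3 km; running total=8701.3 km
Leg 2 bearing: y=sinΔλ·cosφ2=-0.74328341, x=cosφ1·sinφ2-sinφ1·cosφ2·cosΔλ=0.55278228; θ=atan2(y, x)=-53.3617° <0 so +360° → 306.6383° ≈ 306.6°
Leg 3: φ1=0.6931418, φ2=0.3392519, Δφ=-0.3538899, Δλ=0.1036080 rad; a=sin²(Δφ/2)+cosφ1·cosφ2·sin²(Δλ/2)=0.0329290989; c=2·atan2(√a, √(1-a))=0.364949454; dist=6371·c=2325.093 ≈ 2325.1 km; running total=11026.4 km
Leg 3 bearing: y=sinΔλ·cosφ2=0.09752802, x=cosφ1·sinφ2-sinφ1·cosφ2·cosΔλ=-0.34331819; θ=atan2(y, x)=164.1415° ≈ 164.1°
Leg 4: φ1=0.3392519, φ2=-0.5915375, Δφ=-0.9307893, Δλ=4.3681123 rad; a=sin²(Δφ/2)+cosφ1·cosφ2·sin²(Δλ/2)=0.7248849566; c=2·atan2(√a, √(1-a))=2.037304035; dist=6371·c=12979.664 ≈ 12979.7 km; running total=24006.1 km
Leg 4 bearing: y=sinΔλ·cosφ2=-0.78137483, x=cosφ1·sinφ2-sinφ1·cosφ2·cosΔλ=-0.43262039; θ=atan2(y, x)=-118.9718° <0 so +360° → 241.0282° ≈ 241.0°
Leg 5: φ1=-0.5915375, φ2=0.3331973, Δφ=0.9247348, Δλ=-1.3658598 rad; a=sin²(Δφ/2)+cosφ1·cosφ2·sin²(Δλ/2)=0.5113744238; c=2·atan2(√a, √(1-a))=1.593547137; dist=6371·c=10152.489 ≈ 10152.5 km; running total=34158.6 km
Leg 5 bearing: y=sinΔλ·cosφ2=-0.92522624, x=cosφ1·sinφ2-sinφ1·cosφ2·cosΔλ=0.37873327; θ=atan2(y, x)=-67.7387° <0 so +360° → 292.2613° ≈ 292.3°
Leg 6: φ1=0.3331973, φ2=-0.1085054, Δφ=-0.4417027, Δλ=0.5916317 rad; a=sin²(Δφ/2)+cosφ1·cosφ2·sin²(Δλ/2)=0.1278252660; c=2·atan2(√a, √(1-a))=0.731236171; dist=6371·c=4658.706 ≈ 4658.7 km; running total=38817.3 km
Leg 6 bearing: y=sinΔλ·cosφ2=0.55443624, x=cosφ1·sinφ2-sinφ1·cosφ2·cosΔλ=-0.37221542; θ=atan2(y, x)=123.8751° ≈ 123.9°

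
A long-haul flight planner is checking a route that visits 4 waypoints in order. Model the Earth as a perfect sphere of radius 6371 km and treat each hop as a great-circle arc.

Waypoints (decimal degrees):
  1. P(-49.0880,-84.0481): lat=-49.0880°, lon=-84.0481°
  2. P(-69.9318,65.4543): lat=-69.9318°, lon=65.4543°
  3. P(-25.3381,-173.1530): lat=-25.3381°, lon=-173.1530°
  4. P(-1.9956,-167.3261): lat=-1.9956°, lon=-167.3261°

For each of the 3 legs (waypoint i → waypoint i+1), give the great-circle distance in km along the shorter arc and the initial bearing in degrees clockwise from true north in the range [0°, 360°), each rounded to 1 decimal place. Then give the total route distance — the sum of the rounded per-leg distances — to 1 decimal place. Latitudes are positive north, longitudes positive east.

Leg 1: dist=6551.8 km, bearing=168.3°
Leg 2: dist=8460.6 km, bearing=127.4°
Leg 3: dist=2669.6 km, bearing=14.4°
Total: 17682.0 km

Leg 1: φ1=-0.8567472, φ2=-1.2205402, Δφ=-0.3637929, Δλ=2.6093091 rad; a=sin²(Δφ/2)+cosφ1·cosφ2·sin²(Δλ/2)=0.2418990493; c=2·atan2(√a, √(1-a))=1.028385945; dist=6371·c=6551.847 ≈ 6551.8 km; running total=6551.8 km
Leg 1 bearing: y=sinΔλ·cosφ2=0.17414353, x=cosφ1·sinφ2-sinφ1·cosφ2·cosΔλ=-0.83857595; θ=atan2(y, x)=168.2684° ≈ 168.3°
Leg 2: φ1=-1.2205402, φ2=-0.4422333, Δφ=0.7783069, Δλ=-4.1644830 rad; a=sin²(Δφ/2)+cosφ1·cosφ2·sin²(Δλ/2)=0.3797852628; c=2·atan2(√a, √(1-a))=1.327988047; dist=6371·c=8460.612 ≈ 8460.6 km; running total=15012.4 km
Leg 2 bearing: y=sinΔλ·cosφ2=0.77149764, x=cosφ1·sinφ2-sinφ1·cosφ2·cosΔλ=-0.58905438; θ=atan2(y, x)=127.3625° ≈ 127.4°
Leg 3: φ1=-0.4422333, φ2=-0.0348298, Δφ=0.4074035, Δλ=0.1016986 rad; a=sin²(Δφ/2)+cosφ1·cosφ2·sin²(Δλ/2)=0.0432571135; c=2·atan2(√a, √(1-a))=0.419025736; dist=6371·c=2669.613 ≈ 2669.6 km; running total=17682.0 km
Leg 3 bearing: y=sinΔλ·cosφ2=0.10146180, x=cosφ1·sinφ2-sinφ1·cosφ2·cosΔλ=0.39401681; θ=atan2(y, x)=14.4403° ≈ 14.4°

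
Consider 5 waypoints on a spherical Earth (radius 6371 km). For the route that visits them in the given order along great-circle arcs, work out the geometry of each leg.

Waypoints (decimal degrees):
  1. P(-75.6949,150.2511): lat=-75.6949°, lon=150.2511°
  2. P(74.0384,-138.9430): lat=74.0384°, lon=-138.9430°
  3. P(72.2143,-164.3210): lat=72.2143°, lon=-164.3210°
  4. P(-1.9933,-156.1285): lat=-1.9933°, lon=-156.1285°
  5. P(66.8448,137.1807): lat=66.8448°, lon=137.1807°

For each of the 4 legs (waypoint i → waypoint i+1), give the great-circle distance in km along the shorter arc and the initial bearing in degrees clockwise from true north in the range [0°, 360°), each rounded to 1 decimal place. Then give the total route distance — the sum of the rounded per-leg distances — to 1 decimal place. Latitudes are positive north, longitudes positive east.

Leg 1: dist=17280.6 km, bearing=38.6°
Leg 2: dist=836.8 km, bearing=268.5°
Leg 3: dist=8272.1 km, bearing=171.5°
Leg 4: dist=9218.6 km, bearing=338.7°
Total: 35608.1 km

Leg 1: φ1=-1.3211252, φ2=1.2922139, Δφ=2.6133391, Δλ=-5.0473892 rad; a=sin²(Δφ/2)+cosφ1·cosφ2·sin²(Δλ/2)=0.9546482793; c=2·atan2(√a, √(1-a))=2.712386894; dist=6371·c=17280.617 ≈ 17280.6 km; running total=17280.6 km
Leg 1 bearing: y=sinΔλ·cosφ2=0.25970625, x=cosφ1·sinφ2-sinφ1·cosφ2·cosΔλ=0.32516524; θ=atan2(y, x)=38.6140° ≈ 38.6°
Leg 2: φ1=1.2922139, φ2=1.2603773, Δφ=-0.0318366, Δλ=-0.4429297 rad; a=sin²(Δφ/2)+cosφ1·cosφ2·sin²(Δλ/2)=0.0043063121; c=2·atan2(√a, √(1-a))=0.131339374; dist=6371·c=836.763 ≈ 836.8 km; running total=18117.4 km
Leg 2 bearing: y=sinΔλ·cosφ2=-0.13091556, x=cosφ1·sinφ2-sinφ1·cosφ2·cosΔλ=-0.00349092; θ=atan2(y, x)=-91.5275° <0 so +360° → 268.4725° ≈ 268.5°
Leg 3: φ1=1.2603773, φ2=-0.0347896, Δφ=-1.2951670, Δλ=0.1429861 rad; a=sin²(Δφ/2)+cosφ1·cosφ2·sin²(Δλ/2)=0.3654813654; c=2·atan2(√a, √(1-a))=1.298403021; dist=6371·c=8272.126 ≈ 8272.1 km; running total=26389.5 km
Leg 3 bearing: y=sinΔλ·cosφ2=0.14241314, x=cosφ1·sinφ2-sinφ1·cosφ2·cosΔλ=-0.95254262; θ=atan2(y, x)=171.4968° ≈ 171.5°
Leg 4: φ1=-0.0347896, φ2=1.1666618, Δφ=1.2014515, Δλ=5.1192113 rad; a=sin²(Δφ/2)+cosφ1·cosφ2·sin²(Δλ/2)=0.4382395892; c=2·atan2(√a, √(1-a))=1.446959228; dist=6371·c=9218.577 ≈ 9218.6 km; running total=35608.1 km
Leg 4 bearing: y=sinΔλ·cosφ2=-0.36112936, x=cosφ1·sinφ2-sinφ1·cosφ2·cosΔλ=0.92429876; θ=atan2(y, x)=-21.3409° <0 so +360° → 338.6591° ≈ 338.7°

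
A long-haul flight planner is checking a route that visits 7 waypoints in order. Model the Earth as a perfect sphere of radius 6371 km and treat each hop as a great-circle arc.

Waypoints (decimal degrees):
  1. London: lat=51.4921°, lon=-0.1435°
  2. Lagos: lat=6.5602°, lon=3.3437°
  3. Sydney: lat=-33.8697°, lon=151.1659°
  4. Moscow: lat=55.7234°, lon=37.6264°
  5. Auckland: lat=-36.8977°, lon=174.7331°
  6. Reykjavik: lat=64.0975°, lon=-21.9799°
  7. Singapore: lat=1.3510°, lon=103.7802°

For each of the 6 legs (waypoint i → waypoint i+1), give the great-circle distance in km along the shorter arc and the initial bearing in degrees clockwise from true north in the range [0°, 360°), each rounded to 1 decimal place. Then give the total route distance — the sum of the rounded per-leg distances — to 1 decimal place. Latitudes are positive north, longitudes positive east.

Leg 1: φ1=0.8987067, φ2=0.1144971, Δφ=-0.7842096, Δλ=0.0608631 rad; a=sin²(Δφ/2)+cosφ1·cosφ2·sin²(Δλ/2)=0.1465992826; c=2·atan2(√a, √(1-a))=0.785829895; dist=6371·c=5006.522 ≈ 5006.5 km; running total=5006.5 km
Leg 1 bearing: y=sinΔλ·cosφ2=0.06042729, x=cosφ1·sinφ2-sinφ1·cosφ2·cosΔλ=-0.70482641; θ=atan2(y, x)=175.0998° ≈ 175.1°
Leg 2: φ1=0.1144971, φ2=-0.5911378, Δφ=-0.7056349, Δλ=2.5799841 rad; a=sin²(Δφ/2)+cosφ1·cosφ2·sin²(Δλ/2)=0.8809203501; c=2·atan2(√a, √(1-a))=2.436946333; dist=6371·c=15525.785 ≈ 15525.8 km; running total=20532.3 km
Leg 2 bearing: y=sinΔλ·cosφ2=0.44217870, x=cosφ1·sinφ2-sinφ1·cosφ2·cosΔλ=-0.47336745; θ=atan2(y, x)=136.9511° ≈ 137.0°
Leg 3: φ1=-0.5911378, φ2=0.9725568, Δφ=1.5636946, Δλ=-1.9816381 rad; a=sin²(Δφ/2)+cosφ1·cosφ2·sin²(Δλ/2)=0.8236381409; c=2·atan2(√a, √(1-a))=2.274802083; dist=6371·c=14492.764 ≈ 14492.8 km; running total=35025.1 km
Leg 3 bearing: y=sinΔλ·cosφ2=-0.51632285, x=cosφ1·sinφ2-sinφ1·cosφ2·cosΔλ=0.56075318; θ=atan2(y, x)=-42.6378° <0 so +360° → 317.3622° ≈ 317.4°
Leg 4: φ1=0.9725568, φ2=-0.6439864, Δφ=-1.6165432, Δλ=2.3929633 rad; a=sin²(Δφ/2)+cosφ1·cosφ2·sin²(Δλ/2)=0.9130406475; c=2·atan2(√a, √(1-a))=2.542914554; dist=6371·c=16200.909 ≈ 16200.9 km; running total=51226.0 km
Leg 4 bearing: y=sinΔλ·cosφ2=0.54430993, x=cosφ1·sinφ2-sinφ1·cosφ2·cosΔλ=0.14600133; θ=atan2(y, x)=74.9849° ≈ 75.0°
Leg 5: φ1=-0.6439864, φ2=1.1187124, Δφ=1.7626988, Δλ=-3.4332895 rad; a=sin²(Δφ/2)+cosφ1·cosφ2·sin²(Δλ/2)=0.9373303284; c=2·atan2(√a, √(1-a))=2.635531642; dist=6371·c=16790.972 ≈ 16791.0 km; running total=68017.0 km
Leg 5 bearing: y=sinΔλ·cosφ2=0.12562580, x=cosφ1·sinφ2-sinφ1·cosφ2·cosΔλ=0.46817400; θ=atan2(y, x)=15.0204° ≈ 15.0°
Leg 6: φ1=1.1187124, φ2=0.0235794, Δφ=-1.0951330, Δλ=2.1949278 rad; a=sin²(Δφ/2)+cosφ1·cosφ2·sin²(Δλ/2)=0.6170035707; c=2·atan2(√a, √(1-a))=1.806993556; dist=6371·c=11512.356 ≈ 11512.4 km; running total=79529.4 km
Leg 6 bearing: y=sinΔλ·cosφ2=0.81124541, x=cosφ1·sinφ2-sinφ1·cosφ2·cosΔλ=0.53583724; θ=atan2(y, x)=56.5548° ≈ 56.6°

Leg 1: dist=5006.5 km, bearing=175.1°
Leg 2: dist=15525.8 km, bearing=137.0°
Leg 3: dist=14492.8 km, bearing=317.4°
Leg 4: dist=16200.9 km, bearing=75.0°
Leg 5: dist=16791.0 km, bearing=15.0°
Leg 6: dist=11512.4 km, bearing=56.6°
Total: 79529.4 km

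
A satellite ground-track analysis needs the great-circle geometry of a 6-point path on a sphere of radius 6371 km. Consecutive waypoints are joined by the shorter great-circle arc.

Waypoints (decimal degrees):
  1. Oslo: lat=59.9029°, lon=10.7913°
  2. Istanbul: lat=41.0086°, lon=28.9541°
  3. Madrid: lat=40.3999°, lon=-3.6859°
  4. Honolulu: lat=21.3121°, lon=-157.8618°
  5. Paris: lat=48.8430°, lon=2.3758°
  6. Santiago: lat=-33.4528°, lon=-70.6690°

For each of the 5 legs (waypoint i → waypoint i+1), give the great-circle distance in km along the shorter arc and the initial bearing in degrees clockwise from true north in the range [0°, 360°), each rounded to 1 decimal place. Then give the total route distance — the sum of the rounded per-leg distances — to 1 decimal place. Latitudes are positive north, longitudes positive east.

Leg 1: dist=2444.9 km, bearing=141.1°
Leg 2: dist=2736.1 km, bearing=279.4°
Leg 3: dist=12650.6 km, bearing=333.7°
Leg 4: dist=11971.2 km, bearing=13.5°
Leg 5: dist=11649.7 km, bearing=235.6°
Total: 41452.5 km

Leg 1: φ1=1.0455028, φ2=0.7157351, Δφ=-0.3297677, Δλ=0.3170007 rad; a=sin²(Δφ/2)+cosφ1·cosφ2·sin²(Δλ/2)=0.0363684810; c=2·atan2(√a, √(1-a))=0.383761003; dist=6371·c=2444.941 ≈ 2444.9 km; running total=2444.9 km
Leg 1 bearing: y=sinΔλ·cosφ2=0.23522592, x=cosφ1·sinφ2-sinφ1·cosφ2·cosΔλ=-0.29129371; θ=atan2(y, x)=141.0784° ≈ 141.1°
Leg 2: φ1=0.7157351, φ2=0.7051113, Δφ=-0.0106238, Δλ=-0.5696755 rad; a=sin²(Δφ/2)+cosφ1·cosφ2·sin²(Δλ/2)=0.0454049848; c=2·atan2(√a, √(1-a))=0.429461674; dist=6371·c=2736.100 ≈ 2736.1 km; running total=5181.0 km
Leg 2 bearing: y=sinΔλ·cosφ2=-0.41074300, x=cosφ1·sinφ2-sinφ1·cosφ2·cosΔλ=0.06829115; θ=atan2(y, x)=-80.5602° <0 so +360° → 279.4398° ≈ 279.4°
Leg 3: φ1=0.7051113, φ2=0.3719663, Δφ=-0.3331450, Δλ=-2.6908771 rad; a=sin²(Δφ/2)+cosφ1·cosφ2·sin²(Δλ/2)=0.7015269466; c=2·atan2(√a, √(1-a))=1.985647676; dist=6371·c=12650.561 ≈ 12650.6 km; running total=17831.6 km
Leg 3 bearing: y=sinΔλ·cosφ2=-0.40582036, x=cosφ1·sinφ2-sinφ1·cosφ2·cosΔλ=0.82027885; θ=atan2(y, x)=-26.3232° <0 so +360° → 333.6768° ≈ 333.7°
Leg 4: φ1=0.3719663, φ2=0.8524712, Δφ=0.4805049, Δλ=2.7966737 rad; a=sin²(Δφ/2)+cosφ1·cosφ2·sin²(Δλ/2)=0.6516821099; c=2·atan2(√a, √(1-a))=1.879017607; dist=6371·c=11971.221 ≈ 11971.2 km; running total=29802.8 km
Leg 4 bearing: y=sinΔλ·cosφ2=0.22252535, x=cosφ1·sinφ2-sinφ1·cosφ2·cosΔλ=0.92652718; θ=atan2(y, x)=13.5050° ≈ 13.5°
Leg 5: φ1=0.8524712, φ2=-0.5838615, Δφ=-1.4363327, Δλ=-1.2748723 rad; a=sin²(Δφ/2)+cosφ1·cosφ2·sin²(Δλ/2)=0.6274551877; c=2·atan2(√a, √(1-a))=1.828551342; dist=6371·c=11649.701 ≈ 11649.7 km; running total=41452.5 km
Leg 5 bearing: y=sinΔλ·cosφ2=-0.79807402, x=cosφ1·sinφ2-sinφ1·cosφ2·cosΔλ=-0.54598404; θ=atan2(y, x)=-124.3771° <0 so +360° → 235.6229° ≈ 235.6°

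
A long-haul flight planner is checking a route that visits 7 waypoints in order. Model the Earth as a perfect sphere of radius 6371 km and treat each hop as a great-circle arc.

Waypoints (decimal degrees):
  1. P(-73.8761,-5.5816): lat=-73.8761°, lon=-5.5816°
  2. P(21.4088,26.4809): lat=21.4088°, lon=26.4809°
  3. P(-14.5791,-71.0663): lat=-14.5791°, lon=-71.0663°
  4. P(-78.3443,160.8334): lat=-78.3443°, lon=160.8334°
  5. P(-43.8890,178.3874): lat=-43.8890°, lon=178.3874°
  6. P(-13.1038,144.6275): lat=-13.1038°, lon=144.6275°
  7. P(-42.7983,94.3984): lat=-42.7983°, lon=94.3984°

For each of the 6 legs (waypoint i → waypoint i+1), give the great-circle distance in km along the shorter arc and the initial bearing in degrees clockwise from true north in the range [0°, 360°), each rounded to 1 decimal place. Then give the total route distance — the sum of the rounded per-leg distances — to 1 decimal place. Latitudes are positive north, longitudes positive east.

Leg 1: dist=10848.1 km, bearing=29.9°
Leg 2: dist=11356.9 km, bearing=258.9°
Leg 3: dist=9203.4 km, bearing=189.2°
Leg 4: dist=3907.0 km, bearing=22.2°
Leg 5: dist=4693.1 km, bearing=306.3°
Leg 6: dist=5818.1 km, bearing=225.4°
Total: 45826.6 km

Leg 1: φ1=-1.2893812, φ2=0.3736540, Δφ=1.6630352, Δλ=0.5595962 rad; a=sin²(Δφ/2)+cosφ1·cosφ2·sin²(Δλ/2)=0.5657726852; c=2·atan2(√a, √(1-a))=1.702724063; dist=6371·c=10848.055 ≈ 10848.1 km; running total=10848.1 km
Leg 1 bearing: y=sinΔλ·cosφ2=0.49421566, x=cosφ1·sinφ2-sinφ1·cosφ2·cosΔλ=0.85932921; θ=atan2(y, x)=29.9040° ≈ 29.9°
Leg 2: φ1=0.3736540, φ2=-0.2544533, Δφ=-0.6281073, Δλ=-1.7025198 rad; a=sin²(Δφ/2)+cosφ1·cosφ2·sin²(Δλ/2)=0.6051121782; c=2·atan2(√a, √(1-a))=1.782600766; dist=6371·c=11356.949 ≈ 11356.9 km; running total=22205.0 km
Leg 2 bearing: y=sinΔλ·cosφ2=-0.95941699, x=cosφ1·sinφ2-sinφ1·cosφ2·cosΔλ=-0.18794881; θ=atan2(y, x)=-101.0838° <0 so +360° → 258.9162° ≈ 258.9°
Leg 3: φ1=-0.2544533, φ2=-1.3673660, Δφ=-1.1129127, Δλ=4.0474133 rad; a=sin²(Δφ/2)+cosφ1·cosφ2·sin²(Δλ/2)=0.4370604700; c=2·atan2(√a, √(1-a))=1.444582437; dist=6371·c=9203.435 ≈ 9203.4 km; running total=31408.4 km
Leg 3 bearing: y=sinΔλ·cosφ2=-0.15898392, x=cosφ1·sinφ2-sinφ1·cosφ2·cosΔλ=-0.97922345; θ=atan2(y, x)=-170.7781° <0 so +360° → 189.2219° ≈ 189.2°
Leg 4: φ1=-1.3673660, φ2=-0.7660076, Δφ=0.6013584, Δλ=0.3063751 rad; a=sin²(Δφ/2)+cosφ1·cosφ2·sin²(Δλ/2)=0.0911061538; c=2·atan2(√a, √(1-a))=0.613239889; dist=6371·c=3906.951 ≈ 3907.0 km; running total=35315.4 km
Leg 4 bearing: y=sinΔλ·cosφ2=0.21736162, x=cosφ1·sinφ2-sinφ1·cosφ2·cosΔλ=0.53289513; θ=atan2(y, x)=22.1900° ≈ 22.2°
Leg 5: φ1=-0.7660076, φ2=-0.2287045, Δφ=0.5373031, Δλ=-0.5892214 rad; a=sin²(Δφ/2)+cosφ1·cosφ2·sin²(Δλ/2)=0.1296349079; c=2·atan2(√a, √(1-a))=0.736639716; dist=6371·c=4693.132 ≈ 4693.1 km; running total=40008.5 km
Leg 5 bearing: y=sinΔλ·cosφ2=-0.54124362, x=cosφ1·sinφ2-sinφ1·cosφ2·cosΔλ=0.39796248; θ=atan2(y, x)=-53.6739° <0 so +360° → 306.3261° ≈ 306.3°
Leg 6: φ1=-0.2287045, φ2=-0.7469712, Δφ=-0.5182668, Δλ=-0.8766632 rad; a=sin²(Δφ/2)+cosφ1·cosφ2·sin²(Δλ/2)=0.1943966188; c=2·atan2(√a, √(1-a))=0.913211924; dist=6371·c=5818.073 ≈ 5818.1 km; running total=45826.6 km
Leg 6 bearing: y=sinΔλ·cosφ2=-0.56396653, x=cosφ1·sinφ2-sinφ1·cosφ2·cosΔλ=-0.55530897; θ=atan2(y, x)=-134.5568° <0 so +360° → 225.4432° ≈ 225.4°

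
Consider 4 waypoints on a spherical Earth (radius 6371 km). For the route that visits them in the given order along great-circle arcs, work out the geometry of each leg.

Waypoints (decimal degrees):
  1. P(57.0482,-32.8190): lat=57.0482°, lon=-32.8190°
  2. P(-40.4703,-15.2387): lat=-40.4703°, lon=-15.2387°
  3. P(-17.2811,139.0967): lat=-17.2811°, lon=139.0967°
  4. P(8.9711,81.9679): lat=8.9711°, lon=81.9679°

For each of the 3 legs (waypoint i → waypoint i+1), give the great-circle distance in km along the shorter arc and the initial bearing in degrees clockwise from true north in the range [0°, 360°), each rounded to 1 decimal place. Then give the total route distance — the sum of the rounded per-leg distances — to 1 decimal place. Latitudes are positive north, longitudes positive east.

Leg 1: dist=10967.9 km, bearing=166.6°
Leg 2: dist=13066.7 km, bearing=152.2°
Leg 3: dist=6922.1 km, bearing=290.4°
Total: 30956.7 km

Leg 1: φ1=0.9956789, φ2=-0.7063400, Δφ=-1.7020189, Δλ=0.3068341 rad; a=sin²(Δφ/2)+cosφ1·cosφ2·sin²(Δλ/2)=0.5750863480; c=2·atan2(√a, √(1-a))=1.721539274; dist=6371·c=10967.927 ≈ 10967.9 km; running total=10967.9 km
Leg 1 bearing: y=sinΔλ·cosφ2=0.22977629, x=cosφ1·sinφ2-sinφ1·cosφ2·cosΔλ=-0.96158776; θ=atan2(y, x)=166.5609° ≈ 166.6°
Leg 2: φ1=-0.7063400, φ2=-0.3016121, Δφ=0.4047279, Δλ=2.6936609 rad; a=sin²(Δφ/2)+cosφ1·cosφ2·sin²(Δλ/2)=0.7309652663; c=2·atan2(√a, √(1-a))=2.050966975; dist=6371·c=13066.711 ≈ 13066.7 km; running total=24034.6 km
Leg 2 bearing: y=sinΔλ·cosφ2=0.41355154, x=cosφ1·sinφ2-sinφ1·cosφ2·cosΔλ=-0.78459882; θ=atan2(y, x)=152.2069° ≈ 152.2°
Leg 3: φ1=-0.3016121, φ2=0.1565752, Δφ=0.4581873, Δλ=-0.9970857 rad; a=sin²(Δφ/2)+cosφ1·cosφ2·sin²(Δλ/2)=0.2672051251; c=2·atan2(√a, √(1-a))=1.086495449; dist=6371·c=6922.063 ≈ 6922.1 km; running total=30956.7 km
Leg 3 bearing: y=sinΔλ·cosφ2=-0.82961848, x=cosφ1·sinφ2-sinφ1·cosφ2·cosΔλ=0.30815477; θ=atan2(y, x)=-69.6229° <0 so +360° → 290.3771° ≈ 290.4°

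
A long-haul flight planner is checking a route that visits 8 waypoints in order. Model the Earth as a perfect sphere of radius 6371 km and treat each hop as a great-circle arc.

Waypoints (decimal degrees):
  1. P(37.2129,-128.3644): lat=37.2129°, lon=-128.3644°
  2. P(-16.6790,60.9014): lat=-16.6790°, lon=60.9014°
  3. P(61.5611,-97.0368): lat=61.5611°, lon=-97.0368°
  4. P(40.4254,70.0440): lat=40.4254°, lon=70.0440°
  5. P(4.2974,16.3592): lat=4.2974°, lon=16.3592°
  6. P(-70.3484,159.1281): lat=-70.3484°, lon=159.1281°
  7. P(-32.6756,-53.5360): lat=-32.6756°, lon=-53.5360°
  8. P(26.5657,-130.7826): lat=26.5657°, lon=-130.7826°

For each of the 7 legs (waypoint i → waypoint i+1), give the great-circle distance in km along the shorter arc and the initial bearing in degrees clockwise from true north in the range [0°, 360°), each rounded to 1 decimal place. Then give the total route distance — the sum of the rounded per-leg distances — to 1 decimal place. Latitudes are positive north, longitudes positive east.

Leg 1: φ1=0.6494876, φ2=-0.2911035, Δφ=-0.9405911, Δλ=3.3033114 rad; a=sin²(Δφ/2)+cosφ1·cosφ2·sin²(Δλ/2)=0.9632553312; c=2·atan2(√a, √(1-a))=2.755827132; dist=6371·c=17557.375 ≈ 17557.4 km; running total=17557.4 km
Leg 1 bearing: y=sinΔλ·cosφ2=-0.15424048, x=cosφ1·sinφ2-sinφ1·cosφ2·cosΔλ=0.34320237; θ=atan2(y, x)=-24.1999° <0 so +360° → 335.8001° ≈ 335.8°
Leg 2: φ1=-0.2911035, φ2=1.0744439, Δφ=1.3655474, Δλ=-2.7565416 rad; a=sin²(Δφ/2)+cosφ1·cosφ2·sin²(Δλ/2)=0.8375790392; c=2·atan2(√a, √(1-a))=2.311975301; dist=6371·c=14729.595 ≈ 14729.6 km; running total=32287.0 km
Leg 2 bearing: y=sinΔλ·cosφ2=-0.17887180, x=cosφ1·sinφ2-sinφ1·cosφ2·cosΔλ=0.71565805; θ=atan2(y, x)=-14.0330° <0 so +360° → 345.9670° ≈ 346.0°
Leg 3: φ1=1.0744439, φ2=0.7055563, Δφ=-0.3688876, Δλ=2.9161101 rad; a=sin²(Δφ/2)+cosφ1·cosφ2·sin²(Δλ/2)=0.3915709870; c=2·atan2(√a, √(1-a))=1.352201579; dist=6371·c=8614.876 ≈ 8614.9 km; running total=40901.9 km
Leg 3 bearing: y=sinΔλ·cosφ2=0.17019800, x=cosφ1·sinφ2-sinφ1·cosφ2·cosΔλ=0.96125191; θ=atan2(y, x)=10.0407° ≈ 10.0°
Leg 4: φ1=0.7055563, φ2=0.0750038, Δφ=-0.6305526, Δλ=-0.9369765 rad; a=sin²(Δφ/2)+cosφ1·cosφ2·sin²(Δλ/2)=0.2509215083; c=2·atan2(√a, √(1-a))=1.049324379; dist=6371·c=6685.246 ≈ 6685.2 km; running total=47587.1 km
Leg 4 bearing: y=sinΔλ·cosφ2=-0.80350580, x=cosφ1·sinφ2-sinφ1·cosφ2·cosΔλ=-0.32591110; θ=atan2(y, x)=-112.0780° <0 so +360° → 247.9220° ≈ 247.9°
Leg 5: φ1=0.0750038, φ2=-1.2278112, Δφ=-1.3028150, Δλ=2.4917874 rad; a=sin²(Δφ/2)+cosφ1·cosφ2·sin²(Δλ/2)=0.6687893242; c=2·atan2(√a, √(1-a))=1.915139678; dist=6371·c=12201.355 ≈ 12201.4 km; running total=59788.5 km
Leg 5 bearing: y=sinΔλ·cosφ2=0.20347196, x=cosφ1·sinφ2-sinφ1·cosφ2·cosΔλ=-0.91904288; θ=atan2(y, x)=167.5163° ≈ 167.5°
Leg 6: φ1=-1.2278112, φ2=-0.5702968, Δφ=0.6575144, Δλ=-3.7116887 rad; a=sin²(Δφ/2)+cosφ1·cosφ2·sin²(Δλ/2)=0.3649359496; c=2·atan2(√a, √(1-a))=1.297270251; dist=6371·c=8264.909 ≈ 8264.9 km; running total=68053.4 km
Leg 6 bearing: y=sinΔλ·cosφ2=0.45429839, x=cosφ1·sinφ2-sinφ1·cosφ2·cosΔλ=-0.84890740; θ=atan2(y, x)=151.8462° ≈ 151.8°
Leg 7: φ1=-0.5702968, φ2=0.4636589, Δφ=1.0339557, Δλ=-1.3482075 rad; a=sin²(Δφ/2)+cosφ1·cosφ2·sin²(Δλ/2)=0.5376237985; c=2·atan2(√a, √(1-a))=1.646115117; dist=6371·c=10487.399 ≈ 10487.4 km; running total=78540.8 km
Leg 7 bearing: y=sinΔλ·cosφ2=-0.87235604, x=cosφ1·sinφ2-sinφ1·cosφ2·cosΔλ=0.48304528; θ=atan2(y, x)=-61.0256° <0 so +360° → 298.9744° ≈ 299.0°

Leg 1: dist=17557.4 km, bearing=335.8°
Leg 2: dist=14729.6 km, bearing=346.0°
Leg 3: dist=8614.9 km, bearing=10.0°
Leg 4: dist=6685.2 km, bearing=247.9°
Leg 5: dist=12201.4 km, bearing=167.5°
Leg 6: dist=8264.9 km, bearing=151.8°
Leg 7: dist=10487.4 km, bearing=299.0°
Total: 78540.8 km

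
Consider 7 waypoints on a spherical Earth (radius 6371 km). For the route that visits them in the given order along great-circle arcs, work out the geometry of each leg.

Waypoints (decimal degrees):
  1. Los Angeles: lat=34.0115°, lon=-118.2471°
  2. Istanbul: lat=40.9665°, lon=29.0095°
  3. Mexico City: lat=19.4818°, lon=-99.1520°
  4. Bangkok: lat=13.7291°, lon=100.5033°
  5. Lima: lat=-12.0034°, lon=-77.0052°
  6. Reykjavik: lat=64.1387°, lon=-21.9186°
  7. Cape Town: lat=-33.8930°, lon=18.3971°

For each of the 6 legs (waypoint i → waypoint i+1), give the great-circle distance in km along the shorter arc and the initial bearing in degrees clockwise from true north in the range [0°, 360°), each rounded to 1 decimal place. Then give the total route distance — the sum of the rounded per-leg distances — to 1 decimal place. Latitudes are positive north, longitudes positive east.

Leg 1: dist=11029.6 km, bearing=24.4°
Leg 2: dist=11428.5 km, bearing=310.5°
Leg 3: dist=15741.2 km, bearing=328.3°
Leg 4: dist=19683.8 km, bearing=305.1°
Leg 5: dist=9643.9 km, bearing=21.0°
Leg 6: dist=11458.1 km, bearing=146.5°
Total: 78985.1 km

Leg 1: φ1=0.5936127, φ2=0.7150003, Δφ=0.1213876, Δλ=2.5701125 rad; a=sin²(Δφ/2)+cosφ1·cosφ2·sin²(Δλ/2)=0.5798663662; c=2·atan2(√a, √(1-a))=1.731216230; dist=6371·c=11029.579 ≈ 11029.6 km; running total=11029.6 km
Leg 1 bearing: y=sinΔλ·cosφ2=0.40841290, x=cosφ1·sinφ2-sinφ1·cosφ2·cosΔλ=0.89871261; θ=atan2(y, x)=24.4390° ≈ 24.4°
Leg 2: φ1=0.7150003, φ2=0.3400216, Δφ=-0.3749788, Δλ=-2.2368401 rad; a=sin²(Δφ/2)+cosφ1·cosφ2·sin²(Δλ/2)=0.6105960617; c=2·atan2(√a, √(1-a))=1.793833030; dist=6371·c=11428.510 ≈ 11428.5 km; running total=22458.1 km
Leg 2 bearing: y=sinΔλ·cosφ2=-0.74125619, x=cosφ1·sinφ2-sinφ1·cosφ2·cosΔλ=0.63372968; θ=atan2(y, x)=-49.4715° <0 so +360° → 310.5285° ≈ 310.5°
Leg 3: φ1=0.3400216, φ2=0.2396180, Δφ=-0.1004036, Δλ=3.4846424 rad; a=sin²(Δφ/2)+cosφ1·cosφ2·sin²(Δλ/2)=0.8916493701; c=2·atan2(√a, √(1-a))=2.470751011; dist=6371·c=15741.155 ≈ 15741.2 km; running total=38199.3 km
Leg 3 bearing: y=sinΔλ·cosφ2=-0.32675040, x=cosφ1·sinφ2-sinφ1·cosφ2·cosΔλ=0.52884522; θ=atan2(y, x)=-31.7101° <0 so +360° → 328.2899° ≈ 328.3°
Leg 4: φ1=0.2396180, φ2=-0.2094989, Δφ=-0.4491168, Δλ=-3.0981078 rad; a=sin²(Δφ/2)+cosφ1·cosφ2·sin²(Δλ/2)=0.9993241110; c=2·atan2(√a, √(1-a))=3.089591064; dist=6371·c=19683.785 ≈ 19683.8 km; running total=57883.1 km
Leg 4 bearing: y=sinΔλ·cosφ2=-0.04252069, x=cosφ1·sinφ2-sinφ1·cosφ2·cosΔλ=0.02989514; θ=atan2(y, x)=-54.8900° <0 so +360° → 305.1100° ≈ 305.1°
Leg 5: φ1=-0.2094989, φ2=1.1194315, Δφ=1.3289303, Δλ=0.9614425 rad; a=sin²(Δφ/2)+cosφ1·cosφ2·sin²(Δλ/2)=0.4714751692; c=2·atan2(√a, √(1-a))=1.513715674; dist=6371·c=9643.883 ≈ 9643.9 km; running total=67527.0 km
Leg 5 bearing: y=sinΔλ·cosφ2=0.35768702, x=cosφ1·sinφ2-sinφ1·cosφ2·cosΔλ=0.93209727; θ=atan2(y, x)=20.9940° ≈ 21.0°
Leg 6: φ1=1.1194315, φ2=-0.5915444, Δφ=-1.7109759, Δλ=0.7036417 rad; a=sin²(Δφ/2)+cosφ1·cosφ2·sin²(Δλ/2)=0.6128586445; c=2·atan2(√a, √(1-a))=1.798475591; dist=6371·c=11458.088 ≈ 11458.1 km; running total=78985.1 km
Leg 6 bearing: y=sinΔλ·cosφ2=0.53706099, x=cosφ1·sinφ2-sinφ1·cosφ2·cosΔλ=-0.81278361; θ=atan2(y, x)=146.5446° ≈ 146.5°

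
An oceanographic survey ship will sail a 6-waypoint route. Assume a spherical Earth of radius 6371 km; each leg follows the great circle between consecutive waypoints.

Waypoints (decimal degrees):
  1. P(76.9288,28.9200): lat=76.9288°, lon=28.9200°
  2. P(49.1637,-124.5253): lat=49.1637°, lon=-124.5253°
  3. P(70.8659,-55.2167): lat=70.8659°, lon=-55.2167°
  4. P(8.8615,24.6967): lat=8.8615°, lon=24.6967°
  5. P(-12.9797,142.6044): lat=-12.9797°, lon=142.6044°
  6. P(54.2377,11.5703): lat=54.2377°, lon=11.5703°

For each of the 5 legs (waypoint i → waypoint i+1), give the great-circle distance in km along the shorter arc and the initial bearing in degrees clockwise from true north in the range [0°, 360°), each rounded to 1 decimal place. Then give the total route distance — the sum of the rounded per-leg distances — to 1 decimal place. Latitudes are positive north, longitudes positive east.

Leg 1: dist=5870.4 km, bearing=338.5°
Leg 2: dist=4199.4 km, bearing=30.0°
Leg 3: dist=8710.0 km, bearing=96.6°
Leg 4: dist=13235.4 km, bearing=100.0°
Leg 5: dist=13764.7 km, bearing=328.0°
Total: 45779.9 km

Leg 1: φ1=1.3426608, φ2=0.8580684, Δφ=-0.4845924, Δλ=-2.6781257 rad; a=sin²(Δφ/2)+cosφ1·cosφ2·sin²(Δλ/2)=0.1976542486; c=2·atan2(√a, √(1-a))=0.921417852; dist=6371·c=5870.353 ≈ 5870.4 km; running total=5870.4 km
Leg 1 bearing: y=sinΔλ·cosφ2=-0.29232733, x=cosφ1·sinφ2-sinφ1·cosφ2·cosΔλ=0.74087308; θ=atan2(y, x)=-21.5328° <0 so +360° → 338.4672° ≈ 338.5°
Leg 2: φ1=0.8580684, φ2=1.2368433, Δφ=0.3787748, Δλ=1.2096633 rad; a=sin²(Δφ/2)+cosφ1·cosφ2·sin²(Δλ/2)=0.1047425131; c=2·atan2(√a, √(1-a))=0.659146933; dist=6371·c=4199.425 ≈ 4199.4 km; running total=10069.8 km
Leg 2 bearing: y=sinΔλ·cosφ2=0.30663745, x=cosφ1·sinφ2-sinφ1·cosφ2·cosΔλ=0.53015050; θ=atan2(y, x)=30.0450° ≈ 30.0°
Leg 3: φ1=1.2368433, φ2=0.1546624, Δφ=-1.0821809, Δλ=1.3947519 rad; a=sin²(Δφ/2)+cosφ1·cosφ2·sin²(Δλ/2)=0.3988714566; c=2·atan2(√a, √(1-a))=1.367134232; dist=6371·c=8710.012 ≈ 8710.0 km; running total=18779.8 km
Leg 3 bearing: y=sinΔλ·cosφ2=0.97279225, x=cosφ1·sinφ2-sinφ1·cosφ2·cosΔλ=-0.11299248; θ=atan2(y, x)=96.6254° ≈ 96.6°
Leg 4: φ1=0.1546624, φ2=-0.2265385, Δφ=-0.3812009, Δλ=2.0578776 rad; a=sin²(Δφ/2)+cosφ1·cosφ2·sin²(Δλ/2)=0.7426227340; c=2·atan2(√a, √(1-a))=2.077440207; dist=6371·c=13235.372 ≈ 13235.4 km; running total=32015.2 km
Leg 4 bearing: y=sinΔλ·cosφ2=0.86112387, x=cosφ1·sinφ2-sinφ1·cosφ2·cosΔλ=-0.15166580; θ=atan2(y, x)=99.9888° ≈ 100.0°
Leg 5: φ1=-0.2265385, φ2=0.9466264, Δφ=1.1731649, Δλ=-2.2869765 rad; a=sin²(Δφ/2)+cosφ1·cosφ2·sin²(Δλ/2)=0.7780659758; c=2·atan2(√a, √(1-a))=2.160520675; dist=6371·c=13764.677 ≈ 13764.7 km; running total=45779.9 km
Leg 5 bearing: y=sinΔλ·cosφ2=-0.44084203, x=cosφ1·sinφ2-sinφ1·cosφ2·cosΔλ=0.70453925; θ=atan2(y, x)=-32.0349° <0 so +360° → 327.9651° ≈ 328.0°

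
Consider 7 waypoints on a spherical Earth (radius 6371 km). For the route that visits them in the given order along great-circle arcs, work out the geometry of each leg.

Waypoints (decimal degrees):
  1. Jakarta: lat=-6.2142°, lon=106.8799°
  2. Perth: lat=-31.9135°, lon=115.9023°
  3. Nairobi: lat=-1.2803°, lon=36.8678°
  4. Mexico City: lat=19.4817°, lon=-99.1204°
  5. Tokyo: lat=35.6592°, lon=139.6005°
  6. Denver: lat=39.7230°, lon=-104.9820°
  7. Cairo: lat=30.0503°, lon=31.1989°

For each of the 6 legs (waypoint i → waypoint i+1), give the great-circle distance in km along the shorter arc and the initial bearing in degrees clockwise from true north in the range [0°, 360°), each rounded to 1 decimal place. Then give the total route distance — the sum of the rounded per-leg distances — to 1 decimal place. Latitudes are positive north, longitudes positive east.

Leg 1: φ1=-0.1084583, φ2=-0.5569957, Δφ=-0.4485374, Δλ=0.1574706 rad; a=sin²(Δφ/2)+cosφ1·cosφ2·sin²(Δλ/2)=0.0546793320; c=2·atan2(√a, √(1-a))=0.472042660; dist=6371·c=3007.384 ≈ 3007.4 km; running total=3007.4 km
Leg 1 bearing: y=sinΔλ·cosφ2=0.13311671, x=cosφ1·sinφ2-sinφ1·cosφ2·cosΔλ=-0.43478495; θ=atan2(y, x)=162.9772° ≈ 163.0°
Leg 2: φ1=-0.5569957, φ2=-0.0223455, Δφ=0.5346502, Δλ=-1.3794122 rad; a=sin²(Δφ/2)+cosφ1·cosφ2·sin²(Δλ/2)=0.4133813601; c=2·atan2(√a, √(1-a))=1.396680623; dist=6371·c=8898.252 ≈ 8898.3 km; running total=11905.7 km
Leg 2 bearing: y=sinΔλ·cosφ2=-0.98149681, x=cosφ1·sinφ2-sinφ1·cosφ2·cosΔλ=0.08156507; θ=atan2(y, x)=-85.2495° <0 so +360° → 274.7505° ≈ 274.8°
Leg 3: φ1=-0.0223455, φ2=0.3400198, Δφ=0.3623653, Δλ=-2.3734418 rad; a=sin²(Δφ/2)+cosφ1·cosφ2·sin²(Δλ/2)=0.8426518810; c=2·atan2(√a, √(1-a))=2.325817052; dist=6371·c=14817.780 ≈ 14817.8 km; running total=26723.5 km
Leg 3 bearing: y=sinΔλ·cosφ2=-0.65502748, x=cosφ1·sinφ2-sinφ1·cosφ2·cosΔλ=0.31827308; θ=atan2(y, x)=-64.0852° <0 so +360° → 295.9148° ≈ 295.9°
Leg 4: φ1=0.3400198, φ2=0.6223704, Δφ=0.2823506, Δλ=4.1664657 rad; a=sin²(Δφ/2)+cosφ1·cosφ2·sin²(Δλ/2)=0.6016409612; c=2·atan2(√a, √(1-a))=1.775504998; dist=6371·c=11311.742 ≈ 11311.7 km; running total=38035.2 km
Leg 4 bearing: y=sinΔλ·cosφ2=-0.69440075, x=cosφ1·sinφ2-sinφ1·cosφ2·cosΔλ=0.69027825; θ=atan2(y, x)=-45.1706° <0 so +360° → 314.8294° ≈ 314.8°
Leg 5: φ1=0.6223704, φ2=0.6932971, Δφ=0.0709267, Δλ=-4.2687699 rad; a=sin²(Δφ/2)+cosφ1·cosφ2·sin²(Δλ/2)=0.4478340212; c=2·atan2(√a, √(1-a))=1.466274158; dist=6371·c=9341.633 ≈ 9341.6 km; running total=47376.8 km
Leg 5 bearing: y=sinΔλ·cosφ2=0.69469329, x=cosφ1·sinφ2-sinφ1·cosφ2·cosΔλ=0.71169943; θ=atan2(y, x)=44.3072° ≈ 44.3°
Leg 6: φ1=0.6932971, φ2=0.5244767, Δφ=-0.1688205, Δλ=2.3768051 rad; a=sin²(Δφ/2)+cosφ1·cosφ2·sin²(Δλ/2)=0.5801705364; c=2·atan2(√a, √(1-a))=1.731832514; dist=6371·c=11033.505 ≈ 11033.5 km; running total=58410.3 km
Leg 6 bearing: y=sinΔλ·cosφ2=0.59931775, x=cosφ1·sinφ2-sinφ1·cosφ2·cosΔλ=0.78428883; θ=atan2(y, x)=37.3854° ≈ 37.4°

Leg 1: dist=3007.4 km, bearing=163.0°
Leg 2: dist=8898.3 km, bearing=274.8°
Leg 3: dist=14817.8 km, bearing=295.9°
Leg 4: dist=11311.7 km, bearing=314.8°
Leg 5: dist=9341.6 km, bearing=44.3°
Leg 6: dist=11033.5 km, bearing=37.4°
Total: 58410.3 km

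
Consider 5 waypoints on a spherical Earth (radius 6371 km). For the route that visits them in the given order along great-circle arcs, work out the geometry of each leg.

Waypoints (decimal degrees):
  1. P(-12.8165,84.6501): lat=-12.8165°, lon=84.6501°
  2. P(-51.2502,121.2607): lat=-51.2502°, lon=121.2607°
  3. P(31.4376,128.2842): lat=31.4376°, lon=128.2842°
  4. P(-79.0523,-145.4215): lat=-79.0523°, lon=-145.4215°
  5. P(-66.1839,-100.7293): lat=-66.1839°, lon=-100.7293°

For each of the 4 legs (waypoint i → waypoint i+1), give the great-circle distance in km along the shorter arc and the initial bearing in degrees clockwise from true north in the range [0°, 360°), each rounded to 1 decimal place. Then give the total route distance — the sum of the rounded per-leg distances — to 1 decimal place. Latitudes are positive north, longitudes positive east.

Leg 1: φ1=-0.2236901, φ2=-0.8944847, Δφ=-0.6707946, Δλ=0.6389755 rad; a=sin²(Δφ/2)+cosφ1·cosφ2·sin²(Δλ/2)=0.1685425122; c=2·atan2(√a, √(1-a))=0.846090834; dist=6371·c=5390.445 ≈ 5390.4 km; running total=5390.4 km
Leg 1 bearing: y=sinΔλ·cosφ2=0.37328248, x=cosφ1·sinφ2-sinφ1·cosφ2·cosΔλ=-0.64900225; θ=atan2(y, x)=150.0941° ≈ 150.1°
Leg 2: φ1=-0.8944847, φ2=0.5486896, Δφ=1.4431744, Δλ=0.1225832 rad; a=sin²(Δφ/2)+cosφ1·cosφ2·sin²(Δλ/2)=0.4383657948; c=2·atan2(√a, √(1-a))=1.447213583; dist=6371·c=9220.198 ≈ 9220.2 km; running total=14610.6 km
Leg 2 bearing: y=sinΔλ·cosφ2=0.10432731, x=cosφ1·sinφ2-sinφ1·cosφ2·cosΔλ=0.98687421; θ=atan2(y, x)=6.0346° ≈ 6.0°
Leg 3: φ1=0.5486896, φ2=-1.3797229, Δφ=-1.9284125, Δλ=-4.7770656 rad; a=sin²(Δφ/2)+cosφ1·cosφ2·sin²(Δλ/2)=0.7508024916; c=2·atan2(√a, √(1-a))=2.096249371; dist=6371·c=13355.205 ≈ 13355.2 km; running total=27965.8 km
Leg 3 bearing: y=sinΔλ·cosφ2=0.18951581, x=cosφ1·sinφ2-sinφ1·cosφ2·cosΔλ=-0.84408305; θ=atan2(y, x)=167.3456° ≈ 167.3°
Leg 4: φ1=-1.3797229, φ2=-1.1551270, Δφ=0.2245959, Δλ=0.7800260 rad; a=sin²(Δφ/2)+cosφ1·cosφ2·sin²(Δλ/2)=0.0236432416; c=2·atan2(√a, √(1-a))=0.308752081; dist=6371·c=1967.060 ≈ 1967.1 km; running total=29932.9 km
Leg 4 bearing: y=sinΔλ·cosφ2=0.28399338, x=cosφ1·sinφ2-sinφ1·cosφ2·cosΔλ=0.10809586; θ=atan2(y, x)=69.1618° ≈ 69.2°

Leg 1: dist=5390.4 km, bearing=150.1°
Leg 2: dist=9220.2 km, bearing=6.0°
Leg 3: dist=13355.2 km, bearing=167.3°
Leg 4: dist=1967.1 km, bearing=69.2°
Total: 29932.9 km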